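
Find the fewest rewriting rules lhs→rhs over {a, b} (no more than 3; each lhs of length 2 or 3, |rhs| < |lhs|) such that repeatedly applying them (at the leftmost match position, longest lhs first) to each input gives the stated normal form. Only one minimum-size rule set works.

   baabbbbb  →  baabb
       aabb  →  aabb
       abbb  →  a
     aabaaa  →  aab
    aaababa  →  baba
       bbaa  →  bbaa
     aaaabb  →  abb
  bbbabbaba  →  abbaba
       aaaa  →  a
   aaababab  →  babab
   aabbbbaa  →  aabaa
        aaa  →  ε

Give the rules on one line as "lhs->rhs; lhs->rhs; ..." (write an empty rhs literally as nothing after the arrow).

aaa->; bbb->

  | baabbbbb => baabb
  | aabb
  | abbb => a
  | aabaaa => aab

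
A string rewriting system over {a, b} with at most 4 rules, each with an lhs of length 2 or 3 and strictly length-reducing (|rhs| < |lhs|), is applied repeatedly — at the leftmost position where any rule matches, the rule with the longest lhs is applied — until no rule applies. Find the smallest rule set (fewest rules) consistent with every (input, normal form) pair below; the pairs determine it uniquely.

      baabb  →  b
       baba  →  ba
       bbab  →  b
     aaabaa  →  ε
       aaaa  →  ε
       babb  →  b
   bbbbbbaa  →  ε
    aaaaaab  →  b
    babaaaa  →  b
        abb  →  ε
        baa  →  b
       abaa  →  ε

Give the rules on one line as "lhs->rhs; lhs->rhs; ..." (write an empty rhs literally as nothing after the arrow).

  | baabb => bbb => b
  | baba => ba
  | bbab => ab => b
  | aaabaa => abaa => aa => ε

aa->; ab->b; aba->a; bb->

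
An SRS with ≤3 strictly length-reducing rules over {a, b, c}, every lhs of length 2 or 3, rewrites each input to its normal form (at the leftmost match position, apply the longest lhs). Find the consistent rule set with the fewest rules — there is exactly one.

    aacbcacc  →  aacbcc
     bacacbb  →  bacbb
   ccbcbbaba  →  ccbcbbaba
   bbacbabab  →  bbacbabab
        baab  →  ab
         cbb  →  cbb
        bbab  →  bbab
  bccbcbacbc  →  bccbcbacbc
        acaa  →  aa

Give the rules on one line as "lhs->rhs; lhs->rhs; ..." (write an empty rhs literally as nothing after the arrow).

  | aacbcacc => aacbcc
  | bacacbb => bacbb
  | ccbcbbaba
  | bbacbabab

baa->a; ca->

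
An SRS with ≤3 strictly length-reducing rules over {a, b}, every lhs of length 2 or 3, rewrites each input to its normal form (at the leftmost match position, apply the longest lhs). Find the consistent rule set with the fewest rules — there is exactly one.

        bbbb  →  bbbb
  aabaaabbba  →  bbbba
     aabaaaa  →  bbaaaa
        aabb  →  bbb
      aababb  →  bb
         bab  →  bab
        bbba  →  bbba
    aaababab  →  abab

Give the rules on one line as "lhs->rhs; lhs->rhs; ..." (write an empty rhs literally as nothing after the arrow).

  | bbbb
  | aabaaabbba => bbaaabbba => bbabbbba => bbbba
  | aabaaaa => bbaaaa
  | aabb => bbb

aab->bb; abb->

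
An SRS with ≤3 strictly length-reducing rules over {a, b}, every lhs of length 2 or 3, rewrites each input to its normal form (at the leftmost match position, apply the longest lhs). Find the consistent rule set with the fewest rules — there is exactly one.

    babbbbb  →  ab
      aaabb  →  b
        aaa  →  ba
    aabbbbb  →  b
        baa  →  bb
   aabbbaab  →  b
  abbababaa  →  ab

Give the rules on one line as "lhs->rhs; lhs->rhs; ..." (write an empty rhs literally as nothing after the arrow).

  | babbbbb => bbbb => ab
  | aaabb => babb => b
  | aaa => ba
  | aabbbbb => bbbbbb => abbb => b

aa->b; abb->; bbb->a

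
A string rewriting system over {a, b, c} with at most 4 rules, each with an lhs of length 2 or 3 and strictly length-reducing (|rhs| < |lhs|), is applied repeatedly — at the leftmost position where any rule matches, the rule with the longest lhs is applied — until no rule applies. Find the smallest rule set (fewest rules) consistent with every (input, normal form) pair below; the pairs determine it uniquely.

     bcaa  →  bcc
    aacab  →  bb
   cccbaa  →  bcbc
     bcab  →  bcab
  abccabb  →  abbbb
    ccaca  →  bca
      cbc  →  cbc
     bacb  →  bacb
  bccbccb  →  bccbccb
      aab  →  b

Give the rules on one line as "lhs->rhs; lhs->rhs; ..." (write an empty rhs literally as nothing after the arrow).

aa->c; aab->b; cca->b; ccc->bc

  | bcaa => bcc
  | aacab => ccab => bb
  | cccbaa => bcbaa => bcbc
  | bcab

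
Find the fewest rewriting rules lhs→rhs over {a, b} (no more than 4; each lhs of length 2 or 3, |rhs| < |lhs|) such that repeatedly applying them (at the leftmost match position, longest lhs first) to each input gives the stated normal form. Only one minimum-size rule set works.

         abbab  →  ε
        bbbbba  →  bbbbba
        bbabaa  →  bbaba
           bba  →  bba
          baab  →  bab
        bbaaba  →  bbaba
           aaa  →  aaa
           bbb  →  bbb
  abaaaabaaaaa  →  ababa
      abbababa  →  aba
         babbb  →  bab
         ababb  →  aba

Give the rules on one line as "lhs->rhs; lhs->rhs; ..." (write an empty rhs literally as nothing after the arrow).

aab->; abb->a; baa->ba

  | abbab => aab => ε
  | bbbbba
  | bbabaa => bbaba
  | bba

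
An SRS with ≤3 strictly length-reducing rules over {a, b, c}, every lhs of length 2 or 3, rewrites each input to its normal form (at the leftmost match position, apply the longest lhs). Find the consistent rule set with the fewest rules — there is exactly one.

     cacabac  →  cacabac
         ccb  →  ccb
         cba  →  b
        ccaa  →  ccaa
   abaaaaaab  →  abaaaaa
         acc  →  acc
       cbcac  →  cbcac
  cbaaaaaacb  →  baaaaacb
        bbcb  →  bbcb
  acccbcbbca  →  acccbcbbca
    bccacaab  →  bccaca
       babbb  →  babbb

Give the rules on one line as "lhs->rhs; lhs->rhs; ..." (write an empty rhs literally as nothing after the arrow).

  | cacabac
  | ccb
  | cba => b
  | ccaa

aab->a; cba->b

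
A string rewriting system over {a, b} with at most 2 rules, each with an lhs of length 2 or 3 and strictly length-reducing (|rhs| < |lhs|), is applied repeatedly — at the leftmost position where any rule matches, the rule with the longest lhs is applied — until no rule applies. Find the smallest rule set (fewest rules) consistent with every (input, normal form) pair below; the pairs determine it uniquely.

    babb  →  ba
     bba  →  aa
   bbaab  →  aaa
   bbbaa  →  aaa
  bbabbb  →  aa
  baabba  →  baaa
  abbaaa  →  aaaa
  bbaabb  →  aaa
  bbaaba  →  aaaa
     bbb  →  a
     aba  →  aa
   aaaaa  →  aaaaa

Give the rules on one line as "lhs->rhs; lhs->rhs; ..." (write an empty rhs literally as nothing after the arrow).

  | babb => bab => ba
  | bba => aa
  | bbaab => aaab => aaa
  | bbbaa => abaa => aaa

ab->a; bb->a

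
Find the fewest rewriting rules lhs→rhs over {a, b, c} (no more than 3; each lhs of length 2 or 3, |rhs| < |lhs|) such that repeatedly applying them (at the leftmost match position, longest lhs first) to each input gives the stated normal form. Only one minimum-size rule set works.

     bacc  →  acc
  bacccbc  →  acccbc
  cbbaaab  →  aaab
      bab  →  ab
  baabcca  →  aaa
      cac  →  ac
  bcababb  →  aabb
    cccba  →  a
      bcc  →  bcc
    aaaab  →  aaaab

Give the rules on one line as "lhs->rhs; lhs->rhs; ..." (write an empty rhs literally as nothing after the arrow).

  | bacc => acc
  | bacccbc => acccbc
  | cbbaaab => cbaaab => caaab => aaab
  | bab => ab

ba->a; ca->a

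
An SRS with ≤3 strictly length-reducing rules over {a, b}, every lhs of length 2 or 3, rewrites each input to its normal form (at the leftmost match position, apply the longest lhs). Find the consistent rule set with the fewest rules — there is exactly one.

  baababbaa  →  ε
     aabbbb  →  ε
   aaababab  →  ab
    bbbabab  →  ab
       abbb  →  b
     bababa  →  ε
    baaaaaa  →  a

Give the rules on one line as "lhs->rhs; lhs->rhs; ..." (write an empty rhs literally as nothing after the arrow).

  | baababbaa => ababbaa => abbaa => aaaa => aa => ε
  | aabbbb => bbbb => abb => aa => ε
  | aaababab => ababab => abab => ab
  | bbbabab => ababab => abab => ab

aa->; ba->; bb->a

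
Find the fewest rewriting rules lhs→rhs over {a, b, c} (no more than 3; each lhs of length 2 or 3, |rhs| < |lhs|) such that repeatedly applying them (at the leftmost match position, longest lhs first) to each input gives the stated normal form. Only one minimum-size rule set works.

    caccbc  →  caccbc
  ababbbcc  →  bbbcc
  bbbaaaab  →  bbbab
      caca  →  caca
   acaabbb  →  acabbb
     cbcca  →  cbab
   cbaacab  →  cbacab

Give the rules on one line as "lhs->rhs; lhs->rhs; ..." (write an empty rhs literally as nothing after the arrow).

aa->a; aba->; cca->ab

  | caccbc
  | ababbbcc => bbbcc
  | bbbaaaab => bbbaaab => bbbaab => bbbab
  | caca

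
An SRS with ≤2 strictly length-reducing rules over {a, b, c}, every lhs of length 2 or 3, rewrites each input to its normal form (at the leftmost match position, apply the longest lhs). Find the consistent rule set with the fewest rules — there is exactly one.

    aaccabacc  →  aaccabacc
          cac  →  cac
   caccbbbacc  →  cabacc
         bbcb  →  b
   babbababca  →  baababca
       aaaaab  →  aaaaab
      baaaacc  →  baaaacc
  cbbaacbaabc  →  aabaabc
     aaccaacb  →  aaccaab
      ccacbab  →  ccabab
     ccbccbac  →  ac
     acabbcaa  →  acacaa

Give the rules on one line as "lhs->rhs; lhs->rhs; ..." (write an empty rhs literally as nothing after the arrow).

  | aaccabacc
  | cac
  | caccbbbacc => cacbbbacc => cabbbacc => cabacc
  | bbcb => cb => b

bb->; cb->b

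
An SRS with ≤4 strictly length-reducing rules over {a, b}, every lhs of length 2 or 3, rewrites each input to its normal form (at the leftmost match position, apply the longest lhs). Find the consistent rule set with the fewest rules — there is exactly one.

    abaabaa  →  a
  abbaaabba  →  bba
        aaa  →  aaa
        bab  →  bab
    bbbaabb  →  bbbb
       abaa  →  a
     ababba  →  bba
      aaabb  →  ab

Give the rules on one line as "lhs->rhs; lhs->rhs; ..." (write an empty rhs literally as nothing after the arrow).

aab->; aba->; baa->

  | abaabaa => abaa => a
  | abbaaabba => ababba => bba
  | aaa
  | bab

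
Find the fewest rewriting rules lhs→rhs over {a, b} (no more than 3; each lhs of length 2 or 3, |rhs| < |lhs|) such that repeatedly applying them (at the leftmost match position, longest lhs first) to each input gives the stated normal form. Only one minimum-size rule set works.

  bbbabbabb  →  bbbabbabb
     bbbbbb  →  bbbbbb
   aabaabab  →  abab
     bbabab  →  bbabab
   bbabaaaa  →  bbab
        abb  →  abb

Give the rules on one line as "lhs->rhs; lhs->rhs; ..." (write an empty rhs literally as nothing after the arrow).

  | bbbabbabb
  | bbbbbb
  | aabaabab => aaabab => abab
  | bbabab

aa->; aab->a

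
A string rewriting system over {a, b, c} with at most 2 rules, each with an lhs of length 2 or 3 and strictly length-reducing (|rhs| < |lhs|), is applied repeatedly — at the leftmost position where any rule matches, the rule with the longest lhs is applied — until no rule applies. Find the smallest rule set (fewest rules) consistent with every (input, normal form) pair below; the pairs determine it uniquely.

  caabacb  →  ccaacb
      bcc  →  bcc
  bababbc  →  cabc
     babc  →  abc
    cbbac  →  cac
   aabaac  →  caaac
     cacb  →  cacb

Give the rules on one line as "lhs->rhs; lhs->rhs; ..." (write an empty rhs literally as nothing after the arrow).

  | caabacb => ccaacb
  | bcc
  | bababbc => ababbc => aabbc => cabc
  | babc => abc

aab->ca; ba->a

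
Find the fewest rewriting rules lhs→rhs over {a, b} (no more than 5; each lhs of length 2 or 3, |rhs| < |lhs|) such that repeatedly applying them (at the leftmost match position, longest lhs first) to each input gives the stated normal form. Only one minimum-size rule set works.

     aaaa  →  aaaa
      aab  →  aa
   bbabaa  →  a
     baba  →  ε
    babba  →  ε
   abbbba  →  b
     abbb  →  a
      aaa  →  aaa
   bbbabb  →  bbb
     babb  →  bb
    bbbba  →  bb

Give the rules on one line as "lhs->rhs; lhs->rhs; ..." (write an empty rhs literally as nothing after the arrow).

  | aaaa
  | aab => aa
  | bbabaa => baa => a
  | baba => ba => ε

ab->a; aba->b; ba->; bba->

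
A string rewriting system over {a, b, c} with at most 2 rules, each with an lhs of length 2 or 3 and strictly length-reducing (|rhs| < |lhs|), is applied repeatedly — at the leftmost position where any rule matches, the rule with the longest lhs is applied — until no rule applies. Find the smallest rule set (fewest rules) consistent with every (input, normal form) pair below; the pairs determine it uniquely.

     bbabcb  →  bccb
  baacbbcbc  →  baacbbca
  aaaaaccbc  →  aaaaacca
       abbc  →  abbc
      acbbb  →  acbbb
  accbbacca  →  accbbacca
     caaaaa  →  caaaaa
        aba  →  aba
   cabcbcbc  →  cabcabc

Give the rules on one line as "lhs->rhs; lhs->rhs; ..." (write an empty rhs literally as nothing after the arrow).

bab->c; cbc->ca

  | bbabcb => bccb
  | baacbbcbc => baacbbca
  | aaaaaccbc => aaaaacca
  | abbc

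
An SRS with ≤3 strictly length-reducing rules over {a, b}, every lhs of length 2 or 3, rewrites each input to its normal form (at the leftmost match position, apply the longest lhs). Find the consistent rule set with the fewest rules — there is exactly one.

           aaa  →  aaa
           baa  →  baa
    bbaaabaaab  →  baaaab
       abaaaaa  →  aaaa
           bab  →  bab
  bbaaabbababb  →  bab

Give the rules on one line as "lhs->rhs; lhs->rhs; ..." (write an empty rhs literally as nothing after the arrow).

aba->; bb->b

  | aaa
  | baa
  | bbaaabaaab => baaabaaab => baaaab
  | abaaaaa => aaaa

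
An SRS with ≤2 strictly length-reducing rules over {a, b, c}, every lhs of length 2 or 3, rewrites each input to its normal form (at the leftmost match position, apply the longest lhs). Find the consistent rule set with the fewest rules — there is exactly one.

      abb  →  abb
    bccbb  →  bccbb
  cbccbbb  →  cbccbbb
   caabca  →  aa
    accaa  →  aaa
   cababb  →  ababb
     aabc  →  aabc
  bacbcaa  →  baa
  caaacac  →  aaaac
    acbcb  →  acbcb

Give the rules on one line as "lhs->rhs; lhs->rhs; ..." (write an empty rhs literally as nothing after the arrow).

  | abb
  | bccbb
  | cbccbbb
  | caabca => aabca => aa

bca->; ca->a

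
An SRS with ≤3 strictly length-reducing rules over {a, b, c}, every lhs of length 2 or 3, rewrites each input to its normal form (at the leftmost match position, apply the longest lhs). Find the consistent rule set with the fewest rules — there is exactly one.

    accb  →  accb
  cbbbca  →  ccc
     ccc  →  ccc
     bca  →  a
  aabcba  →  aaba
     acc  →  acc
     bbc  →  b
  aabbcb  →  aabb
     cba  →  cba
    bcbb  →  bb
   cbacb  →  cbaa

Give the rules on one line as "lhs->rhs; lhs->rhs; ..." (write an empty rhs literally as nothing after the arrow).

  | accb
  | cbbbca => cbba => ccc
  | ccc
  | bca => a

acb->aa; bba->cc; bc->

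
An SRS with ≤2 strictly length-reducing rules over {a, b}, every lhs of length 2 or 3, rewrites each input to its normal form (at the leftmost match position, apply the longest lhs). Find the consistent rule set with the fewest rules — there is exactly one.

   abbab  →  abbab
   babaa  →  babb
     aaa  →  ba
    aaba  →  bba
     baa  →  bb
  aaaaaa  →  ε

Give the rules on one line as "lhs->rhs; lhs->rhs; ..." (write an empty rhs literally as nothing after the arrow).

aa->b; bbb->

  | abbab
  | babaa => babb
  | aaa => ba
  | aaba => bba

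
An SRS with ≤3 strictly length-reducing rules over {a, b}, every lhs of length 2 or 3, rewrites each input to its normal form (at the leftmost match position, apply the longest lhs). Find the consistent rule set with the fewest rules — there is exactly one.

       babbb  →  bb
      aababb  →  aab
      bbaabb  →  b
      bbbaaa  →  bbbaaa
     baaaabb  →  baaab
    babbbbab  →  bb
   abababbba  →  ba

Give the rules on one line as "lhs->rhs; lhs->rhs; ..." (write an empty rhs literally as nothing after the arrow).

abb->b; bab->

  | babbb => bb
  | aababb => aab
  | bbaabb => bbab => b
  | bbbaaa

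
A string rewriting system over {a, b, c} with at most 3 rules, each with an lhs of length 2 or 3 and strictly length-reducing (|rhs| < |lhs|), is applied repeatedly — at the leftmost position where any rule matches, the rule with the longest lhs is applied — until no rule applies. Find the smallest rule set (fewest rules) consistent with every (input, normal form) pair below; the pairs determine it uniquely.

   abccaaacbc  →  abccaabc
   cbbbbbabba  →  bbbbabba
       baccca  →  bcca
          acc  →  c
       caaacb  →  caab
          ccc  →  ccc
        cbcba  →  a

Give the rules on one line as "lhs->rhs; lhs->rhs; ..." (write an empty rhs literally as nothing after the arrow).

  | abccaaacbc => abccaabc
  | cbbbbbabba => bbbbabba
  | baccca => bcca
  | acc => c

ac->; cb->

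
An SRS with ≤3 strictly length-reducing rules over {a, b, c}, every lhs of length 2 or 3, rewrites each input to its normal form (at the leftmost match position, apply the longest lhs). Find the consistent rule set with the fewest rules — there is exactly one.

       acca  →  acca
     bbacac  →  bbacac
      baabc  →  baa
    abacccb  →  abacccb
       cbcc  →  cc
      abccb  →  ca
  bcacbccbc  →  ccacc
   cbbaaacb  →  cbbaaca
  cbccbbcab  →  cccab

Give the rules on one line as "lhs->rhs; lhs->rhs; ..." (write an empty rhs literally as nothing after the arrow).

  | acca
  | bbacac
  | baabc => baa
  | abacccb

acb->ca; bc->; bca->ca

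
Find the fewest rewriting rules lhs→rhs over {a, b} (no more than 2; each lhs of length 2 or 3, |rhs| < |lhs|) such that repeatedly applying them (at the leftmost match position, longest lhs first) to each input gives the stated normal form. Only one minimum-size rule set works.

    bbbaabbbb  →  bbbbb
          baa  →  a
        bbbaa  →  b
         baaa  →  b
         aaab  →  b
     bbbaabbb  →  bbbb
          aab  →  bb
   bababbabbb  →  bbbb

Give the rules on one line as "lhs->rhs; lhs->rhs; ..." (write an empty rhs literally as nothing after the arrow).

aa->b; ba->

  | bbbaabbbb => bbabbbb => bbbbb
  | baa => a
  | bbbaa => bba => b
  | baaa => aa => b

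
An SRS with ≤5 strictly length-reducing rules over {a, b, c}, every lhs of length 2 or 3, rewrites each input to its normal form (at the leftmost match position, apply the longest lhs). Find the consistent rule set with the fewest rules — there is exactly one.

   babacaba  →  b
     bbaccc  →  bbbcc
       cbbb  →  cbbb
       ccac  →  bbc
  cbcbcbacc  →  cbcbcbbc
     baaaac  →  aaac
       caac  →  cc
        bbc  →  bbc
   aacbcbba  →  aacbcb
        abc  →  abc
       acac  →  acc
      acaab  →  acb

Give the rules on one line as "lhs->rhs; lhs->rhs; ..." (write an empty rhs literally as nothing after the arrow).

  | babacaba => bacaba => bbaba => bba => b
  | bbaccc => bbbcc
  | cbbb
  | ccac => bbc

ba->; bac->bb; ca->c; cca->bb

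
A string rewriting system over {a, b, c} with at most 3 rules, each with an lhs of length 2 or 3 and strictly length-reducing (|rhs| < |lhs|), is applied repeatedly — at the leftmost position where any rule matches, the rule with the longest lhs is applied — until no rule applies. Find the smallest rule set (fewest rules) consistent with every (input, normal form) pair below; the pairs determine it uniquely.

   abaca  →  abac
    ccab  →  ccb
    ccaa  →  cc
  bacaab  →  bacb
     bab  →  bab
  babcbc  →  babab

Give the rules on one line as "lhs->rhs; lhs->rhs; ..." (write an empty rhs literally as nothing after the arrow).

ca->c; cbc->ab

  | abaca => abac
  | ccab => ccb
  | ccaa => cca => cc
  | bacaab => bacab => bacb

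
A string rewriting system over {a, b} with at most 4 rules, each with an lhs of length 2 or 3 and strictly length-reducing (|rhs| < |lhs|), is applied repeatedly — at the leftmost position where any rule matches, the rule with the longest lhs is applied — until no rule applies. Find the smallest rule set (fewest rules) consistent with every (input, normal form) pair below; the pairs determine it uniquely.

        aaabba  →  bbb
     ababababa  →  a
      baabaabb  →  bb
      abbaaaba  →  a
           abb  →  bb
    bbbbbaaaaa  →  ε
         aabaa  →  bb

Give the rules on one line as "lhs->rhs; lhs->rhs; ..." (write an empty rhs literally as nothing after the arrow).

  | aaabba => bbbba => bbb
  | ababababa => abababa => ababa => aba => a
  | baabaabb => abaabb => aabb => abb => bb
  | abbaaaba => bbaaaba => baaba => aba => a

aaa->bb; abb->bb; ba->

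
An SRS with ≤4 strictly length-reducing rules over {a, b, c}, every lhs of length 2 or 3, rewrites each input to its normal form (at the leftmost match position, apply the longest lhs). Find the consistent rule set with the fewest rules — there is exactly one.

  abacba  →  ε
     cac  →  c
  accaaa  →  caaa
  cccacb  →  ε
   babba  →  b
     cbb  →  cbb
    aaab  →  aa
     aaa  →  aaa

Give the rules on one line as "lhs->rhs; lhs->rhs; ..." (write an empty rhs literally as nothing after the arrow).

ab->; ac->; ba->; ccc->a

  | abacba => acba => ba => ε
  | cac => c
  | accaaa => caaa
  | cccacb => aacb => ab => ε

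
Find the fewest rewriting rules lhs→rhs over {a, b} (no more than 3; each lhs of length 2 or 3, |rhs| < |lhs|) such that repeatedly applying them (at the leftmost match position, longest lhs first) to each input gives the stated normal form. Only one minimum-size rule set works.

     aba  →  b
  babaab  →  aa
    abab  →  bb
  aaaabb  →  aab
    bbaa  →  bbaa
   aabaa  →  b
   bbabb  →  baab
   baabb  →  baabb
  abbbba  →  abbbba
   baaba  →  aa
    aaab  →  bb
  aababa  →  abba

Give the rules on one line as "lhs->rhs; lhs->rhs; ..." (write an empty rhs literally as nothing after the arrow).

aaa->b; aba->b; bab->aa

  | aba => b
  | babaab => aaaab => bab => aa
  | abab => bb
  | aaaabb => babb => aab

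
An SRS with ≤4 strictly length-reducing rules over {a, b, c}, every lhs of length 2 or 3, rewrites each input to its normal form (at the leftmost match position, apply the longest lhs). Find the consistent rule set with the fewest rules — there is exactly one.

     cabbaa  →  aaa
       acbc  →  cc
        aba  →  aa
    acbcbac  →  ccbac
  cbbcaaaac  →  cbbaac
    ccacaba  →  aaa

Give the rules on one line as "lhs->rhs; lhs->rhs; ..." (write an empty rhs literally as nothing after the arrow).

  | cabbaa => abbaa => abaa => aaa
  | acbc => cc
  | aba => aa
  | acbcbac => ccbac

ab->a; acb->c; ca->a; caa->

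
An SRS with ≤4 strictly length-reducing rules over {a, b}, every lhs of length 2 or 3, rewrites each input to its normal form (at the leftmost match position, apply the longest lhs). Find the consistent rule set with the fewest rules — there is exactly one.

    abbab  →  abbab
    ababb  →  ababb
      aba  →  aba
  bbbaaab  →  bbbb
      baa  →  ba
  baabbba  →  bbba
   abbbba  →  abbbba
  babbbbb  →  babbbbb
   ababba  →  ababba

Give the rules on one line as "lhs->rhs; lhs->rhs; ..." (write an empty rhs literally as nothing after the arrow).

aa->a; aaa->; aab->

  | abbab
  | ababb
  | aba
  | bbbaaab => bbbb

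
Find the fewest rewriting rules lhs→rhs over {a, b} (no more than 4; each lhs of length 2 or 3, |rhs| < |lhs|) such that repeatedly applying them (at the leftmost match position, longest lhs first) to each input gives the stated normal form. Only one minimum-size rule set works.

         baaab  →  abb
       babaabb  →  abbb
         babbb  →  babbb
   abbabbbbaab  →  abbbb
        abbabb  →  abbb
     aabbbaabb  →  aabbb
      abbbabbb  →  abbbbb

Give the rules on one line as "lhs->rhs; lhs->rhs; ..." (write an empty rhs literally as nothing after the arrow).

aaa->ab; baa->aa; bba->b

  | baaab => aaab => abb
  | babaabb => baaabb => aaabb => abbb
  | babbb
  | abbabbbbaab => abbbbbaab => abbbbab => abbbb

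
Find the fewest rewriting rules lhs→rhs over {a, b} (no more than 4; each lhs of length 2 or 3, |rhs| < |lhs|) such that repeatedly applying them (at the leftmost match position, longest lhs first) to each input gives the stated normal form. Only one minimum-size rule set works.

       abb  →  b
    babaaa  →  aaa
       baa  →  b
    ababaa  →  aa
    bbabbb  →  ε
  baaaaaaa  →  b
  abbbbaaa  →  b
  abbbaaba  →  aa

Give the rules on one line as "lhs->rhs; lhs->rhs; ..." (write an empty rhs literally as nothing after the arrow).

  | abb => b
  | babaaa => bbaaa => aaa
  | baa => ba => b
  | ababaa => abaa => aa

ab->; ba->b; bb->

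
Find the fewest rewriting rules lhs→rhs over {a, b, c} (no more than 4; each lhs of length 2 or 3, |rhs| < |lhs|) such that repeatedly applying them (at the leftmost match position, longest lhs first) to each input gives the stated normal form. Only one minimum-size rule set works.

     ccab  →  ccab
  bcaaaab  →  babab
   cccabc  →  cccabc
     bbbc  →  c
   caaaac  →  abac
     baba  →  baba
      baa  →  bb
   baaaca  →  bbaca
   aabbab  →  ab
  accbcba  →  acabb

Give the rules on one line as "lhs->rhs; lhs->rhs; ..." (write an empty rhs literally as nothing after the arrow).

aa->b; bbb->; cba->ab

  | ccab
  | bcaaaab => bcbaab => babab
  | cccabc
  | bbbc => c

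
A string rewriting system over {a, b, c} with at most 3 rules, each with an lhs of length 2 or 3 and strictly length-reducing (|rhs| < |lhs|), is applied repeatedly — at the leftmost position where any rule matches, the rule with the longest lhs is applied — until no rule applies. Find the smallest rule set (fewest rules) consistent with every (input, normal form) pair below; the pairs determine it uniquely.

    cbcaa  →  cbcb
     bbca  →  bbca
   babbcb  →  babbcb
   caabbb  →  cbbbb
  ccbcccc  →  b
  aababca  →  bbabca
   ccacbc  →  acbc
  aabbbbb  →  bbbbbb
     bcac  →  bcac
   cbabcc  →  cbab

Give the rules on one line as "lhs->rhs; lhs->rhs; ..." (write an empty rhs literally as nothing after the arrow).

aa->b; cc->

  | cbcaa => cbcb
  | bbca
  | babbcb
  | caabbb => cbbbb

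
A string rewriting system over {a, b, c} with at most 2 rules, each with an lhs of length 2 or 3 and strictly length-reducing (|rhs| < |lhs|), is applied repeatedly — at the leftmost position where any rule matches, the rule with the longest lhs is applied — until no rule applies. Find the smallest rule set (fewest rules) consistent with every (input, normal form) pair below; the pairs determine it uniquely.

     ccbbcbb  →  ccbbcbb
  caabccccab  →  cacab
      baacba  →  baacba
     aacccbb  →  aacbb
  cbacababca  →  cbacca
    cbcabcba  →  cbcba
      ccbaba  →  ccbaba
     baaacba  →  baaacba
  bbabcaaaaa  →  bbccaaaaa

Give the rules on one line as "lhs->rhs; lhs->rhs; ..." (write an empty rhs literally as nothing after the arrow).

abc->cc; ccc->c

  | ccbbcbb
  | caabccccab => cacccccab => cacccab => cacab
  | baacba
  | aacccbb => aacbb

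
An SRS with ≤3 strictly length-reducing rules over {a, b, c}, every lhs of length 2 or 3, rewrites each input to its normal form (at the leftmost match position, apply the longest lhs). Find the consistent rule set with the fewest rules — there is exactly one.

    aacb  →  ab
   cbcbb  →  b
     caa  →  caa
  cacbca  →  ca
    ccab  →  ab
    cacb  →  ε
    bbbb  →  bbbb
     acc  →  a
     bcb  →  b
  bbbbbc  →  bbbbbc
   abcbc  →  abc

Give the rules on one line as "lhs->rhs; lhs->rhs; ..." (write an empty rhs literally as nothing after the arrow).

  | aacb => ab
  | cbcbb => cbb => b
  | caa
  | cacbca => cbca => ca

acb->b; cb->; cc->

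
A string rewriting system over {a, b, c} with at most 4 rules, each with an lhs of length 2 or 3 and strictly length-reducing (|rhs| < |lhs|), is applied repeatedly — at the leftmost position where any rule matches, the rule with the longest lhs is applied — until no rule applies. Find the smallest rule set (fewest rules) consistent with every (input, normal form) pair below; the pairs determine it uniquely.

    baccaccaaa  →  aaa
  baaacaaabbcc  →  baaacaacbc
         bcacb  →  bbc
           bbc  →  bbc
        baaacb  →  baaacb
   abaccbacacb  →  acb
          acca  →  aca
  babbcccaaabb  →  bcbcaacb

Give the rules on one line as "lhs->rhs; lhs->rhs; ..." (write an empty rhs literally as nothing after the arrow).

ab->c; bac->; cac->ba; cc->c

  | baccaccaaa => caccaaa => bacaaa => aaa
  | baaacaaabbcc => baaacaacbcc => baaacaacbc
  | bcacb => bbab => bbc
  | bbc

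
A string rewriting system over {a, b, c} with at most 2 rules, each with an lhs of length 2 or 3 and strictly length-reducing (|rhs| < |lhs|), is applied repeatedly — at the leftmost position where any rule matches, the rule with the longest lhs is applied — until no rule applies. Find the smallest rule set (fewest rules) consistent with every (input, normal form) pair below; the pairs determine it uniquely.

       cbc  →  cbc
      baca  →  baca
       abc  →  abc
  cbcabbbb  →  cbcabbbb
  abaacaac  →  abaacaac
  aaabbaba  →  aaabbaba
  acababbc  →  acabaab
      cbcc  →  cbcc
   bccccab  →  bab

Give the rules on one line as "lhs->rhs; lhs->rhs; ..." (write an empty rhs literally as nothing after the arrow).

  | cbc
  | baca
  | abc
  | cbcabbbb

bbc->ab; cca->a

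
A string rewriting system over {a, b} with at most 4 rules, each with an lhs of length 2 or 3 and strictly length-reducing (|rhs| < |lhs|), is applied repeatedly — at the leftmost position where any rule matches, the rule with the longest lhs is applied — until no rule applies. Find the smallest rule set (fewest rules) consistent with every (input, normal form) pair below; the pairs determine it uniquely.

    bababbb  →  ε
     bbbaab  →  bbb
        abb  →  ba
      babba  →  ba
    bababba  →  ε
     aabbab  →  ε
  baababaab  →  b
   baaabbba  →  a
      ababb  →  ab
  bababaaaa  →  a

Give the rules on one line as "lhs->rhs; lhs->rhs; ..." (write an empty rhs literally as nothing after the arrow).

  | bababbb => aaabbb => abbb => bab => aa => ε
  | bbbaab => bbb
  | abb => ba
  | babba => aaba => ba

aa->; abb->ba; baa->; bab->aa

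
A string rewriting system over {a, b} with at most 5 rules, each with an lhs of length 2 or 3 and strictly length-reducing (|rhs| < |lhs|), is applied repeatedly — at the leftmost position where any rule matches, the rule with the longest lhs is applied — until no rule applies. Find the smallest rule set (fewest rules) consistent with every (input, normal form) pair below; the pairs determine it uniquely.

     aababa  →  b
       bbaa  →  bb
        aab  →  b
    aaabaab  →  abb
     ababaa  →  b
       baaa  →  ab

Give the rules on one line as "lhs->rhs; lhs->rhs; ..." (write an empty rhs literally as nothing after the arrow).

aa->; aaa->bb; bab->ba; bbb->ab

  | aababa => baba => baa => b
  | bbaa => bb
  | aab => b
  | aaabaab => bbbaab => abaab => abb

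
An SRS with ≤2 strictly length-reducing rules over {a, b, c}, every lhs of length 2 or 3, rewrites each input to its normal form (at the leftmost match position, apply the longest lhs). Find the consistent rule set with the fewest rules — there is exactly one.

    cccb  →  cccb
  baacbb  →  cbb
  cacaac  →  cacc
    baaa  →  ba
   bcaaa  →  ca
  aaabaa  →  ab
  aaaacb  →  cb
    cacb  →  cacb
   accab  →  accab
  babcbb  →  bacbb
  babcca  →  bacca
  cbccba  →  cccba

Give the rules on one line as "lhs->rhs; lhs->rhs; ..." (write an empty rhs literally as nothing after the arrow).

  | cccb
  | baacbb => bcbb => cbb
  | cacaac => cacc
  | baaa => ba

aa->; bc->c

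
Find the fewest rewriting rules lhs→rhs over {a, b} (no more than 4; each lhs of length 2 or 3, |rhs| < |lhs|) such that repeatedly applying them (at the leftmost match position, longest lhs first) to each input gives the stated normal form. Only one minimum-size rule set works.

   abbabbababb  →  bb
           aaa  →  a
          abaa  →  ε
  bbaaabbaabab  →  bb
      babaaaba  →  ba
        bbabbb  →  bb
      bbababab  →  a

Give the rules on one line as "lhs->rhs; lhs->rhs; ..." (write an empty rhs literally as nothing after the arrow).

aa->; ab->b; aba->a; bbb->a

  | abbabbababb => bbabbababb => bbbbababb => abababb => ababb => abb => bb
  | aaa => a
  | abaa => aa => ε
  | bbaaabbaabab => bbabbaabab => bbbbaabab => abaabab => aabab => bab => bb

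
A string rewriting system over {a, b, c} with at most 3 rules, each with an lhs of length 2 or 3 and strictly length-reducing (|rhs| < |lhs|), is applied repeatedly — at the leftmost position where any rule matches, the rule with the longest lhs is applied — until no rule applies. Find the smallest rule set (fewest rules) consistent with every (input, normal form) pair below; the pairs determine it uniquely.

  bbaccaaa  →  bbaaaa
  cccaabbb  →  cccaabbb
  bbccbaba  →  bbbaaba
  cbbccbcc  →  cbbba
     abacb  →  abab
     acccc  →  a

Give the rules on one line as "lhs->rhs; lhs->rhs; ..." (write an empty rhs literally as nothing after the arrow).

  | bbaccaaa => bbacaaa => bbaaaa
  | cccaabbb
  | bbccbaba => bbbaaba
  | cbbccbcc => cbbbacc => cbbbac => cbbba

ac->a; ccb->ba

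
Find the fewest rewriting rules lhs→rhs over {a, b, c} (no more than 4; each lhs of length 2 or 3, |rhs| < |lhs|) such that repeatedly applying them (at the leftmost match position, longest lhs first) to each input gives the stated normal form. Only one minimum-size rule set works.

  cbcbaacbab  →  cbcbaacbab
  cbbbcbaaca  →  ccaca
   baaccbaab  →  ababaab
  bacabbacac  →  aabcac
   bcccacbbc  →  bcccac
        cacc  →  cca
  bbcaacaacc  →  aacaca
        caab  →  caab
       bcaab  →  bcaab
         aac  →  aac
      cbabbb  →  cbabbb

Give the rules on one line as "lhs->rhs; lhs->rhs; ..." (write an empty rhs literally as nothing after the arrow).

acc->ca; bac->ab; bba->c; bbc->

  | cbcbaacbab
  | cbbbcbaaca => cbbaaca => ccaca
  | baaccbaab => bacabaab => ababaab
  | bacabbacac => ababbacac => abaccac => aabcac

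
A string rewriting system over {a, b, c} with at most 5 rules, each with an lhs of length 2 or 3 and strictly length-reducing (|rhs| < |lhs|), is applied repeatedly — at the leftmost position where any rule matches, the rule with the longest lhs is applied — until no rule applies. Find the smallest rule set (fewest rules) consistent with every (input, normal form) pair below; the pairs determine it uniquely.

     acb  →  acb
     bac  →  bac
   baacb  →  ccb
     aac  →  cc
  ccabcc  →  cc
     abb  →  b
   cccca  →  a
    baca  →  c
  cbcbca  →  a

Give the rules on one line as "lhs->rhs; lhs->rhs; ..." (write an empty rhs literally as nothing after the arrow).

  | acb
  | bac
  | baacb => bccb => ccb
  | aac => cc

aa->c; ab->; bc->c; ca->a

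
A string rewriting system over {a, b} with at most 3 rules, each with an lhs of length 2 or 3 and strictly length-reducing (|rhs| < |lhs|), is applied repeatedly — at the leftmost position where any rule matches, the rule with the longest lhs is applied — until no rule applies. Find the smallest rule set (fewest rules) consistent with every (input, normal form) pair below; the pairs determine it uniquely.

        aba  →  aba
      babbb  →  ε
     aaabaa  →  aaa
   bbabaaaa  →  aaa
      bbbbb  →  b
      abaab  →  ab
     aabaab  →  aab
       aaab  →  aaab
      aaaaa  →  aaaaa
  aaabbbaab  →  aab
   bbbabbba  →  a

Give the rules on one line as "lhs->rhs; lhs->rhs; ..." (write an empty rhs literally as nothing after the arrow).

  | aba
  | babbb => bb => ε
  | aaabaa => aaa
  | bbabaaaa => abaaaa => aaa

abb->; baa->; bb->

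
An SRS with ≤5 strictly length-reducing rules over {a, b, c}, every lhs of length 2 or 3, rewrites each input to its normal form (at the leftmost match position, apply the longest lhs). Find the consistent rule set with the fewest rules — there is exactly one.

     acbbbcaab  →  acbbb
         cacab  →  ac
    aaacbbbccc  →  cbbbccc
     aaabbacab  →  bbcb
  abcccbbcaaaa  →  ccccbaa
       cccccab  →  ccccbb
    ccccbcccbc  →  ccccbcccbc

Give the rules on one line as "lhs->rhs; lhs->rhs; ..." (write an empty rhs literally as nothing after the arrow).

aaa->; ab->c; bca->aa; ca->b

  | acbbbcaab => acbbaaab => acbbb
  | cacab => bcab => aab => ac
  | aaacbbbccc => cbbbccc
  | aaabbacab => bbacab => bbabb => bbcb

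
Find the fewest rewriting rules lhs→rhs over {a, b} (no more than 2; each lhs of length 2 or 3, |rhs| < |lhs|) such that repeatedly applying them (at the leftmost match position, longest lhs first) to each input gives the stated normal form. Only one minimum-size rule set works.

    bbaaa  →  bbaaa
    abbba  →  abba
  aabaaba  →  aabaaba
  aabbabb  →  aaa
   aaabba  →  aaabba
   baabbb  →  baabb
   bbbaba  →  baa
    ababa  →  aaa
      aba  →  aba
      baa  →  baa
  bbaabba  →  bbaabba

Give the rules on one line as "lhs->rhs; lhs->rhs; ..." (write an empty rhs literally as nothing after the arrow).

  | bbaaa
  | abbba => abba
  | aabaaba
  | aabbabb => aabab => aaa

bab->a; bbb->bb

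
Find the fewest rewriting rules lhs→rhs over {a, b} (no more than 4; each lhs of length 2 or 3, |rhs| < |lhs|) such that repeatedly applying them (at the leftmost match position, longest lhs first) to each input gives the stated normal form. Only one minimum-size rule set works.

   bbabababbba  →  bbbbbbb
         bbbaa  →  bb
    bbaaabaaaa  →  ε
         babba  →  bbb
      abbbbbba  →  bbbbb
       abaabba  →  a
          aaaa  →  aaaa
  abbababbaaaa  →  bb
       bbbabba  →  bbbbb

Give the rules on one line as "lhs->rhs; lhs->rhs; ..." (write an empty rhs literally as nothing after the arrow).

  | bbabababbba => bbbababbba => bbbbabbba => bbbbbbba => bbbbbbb
  | bbbaa => bb
  | bbaaabaaaa => babaaaa => bbaaaa => baa => ε
  | babba => bbba => bbb

ab->; ba->b; baa->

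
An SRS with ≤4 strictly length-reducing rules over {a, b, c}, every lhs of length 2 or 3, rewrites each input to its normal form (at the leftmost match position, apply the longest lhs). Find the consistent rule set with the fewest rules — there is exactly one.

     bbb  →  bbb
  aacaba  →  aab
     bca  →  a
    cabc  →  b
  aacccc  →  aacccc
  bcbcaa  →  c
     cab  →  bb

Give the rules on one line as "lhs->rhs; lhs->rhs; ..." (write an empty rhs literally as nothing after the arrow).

ba->; bc->; bcb->c; ca->b

  | bbb
  | aacaba => aabba => aab
  | bca => a
  | cabc => bbc => b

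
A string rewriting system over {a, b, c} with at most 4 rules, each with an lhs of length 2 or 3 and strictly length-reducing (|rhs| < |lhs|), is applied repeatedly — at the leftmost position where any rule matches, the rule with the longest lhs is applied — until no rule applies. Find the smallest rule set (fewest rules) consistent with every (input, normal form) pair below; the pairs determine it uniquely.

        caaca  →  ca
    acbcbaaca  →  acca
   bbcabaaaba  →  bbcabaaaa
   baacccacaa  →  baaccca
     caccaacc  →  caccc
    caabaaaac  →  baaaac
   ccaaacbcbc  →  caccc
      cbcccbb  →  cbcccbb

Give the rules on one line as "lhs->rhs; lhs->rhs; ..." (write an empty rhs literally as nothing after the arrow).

  | caaca => ca
  | acbcbaaca => accaaca => acca
  | bbcabaaaba => bbcabaaaa
  | baacccacaa => baaccca

aab->aa; bcb->c; caa->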